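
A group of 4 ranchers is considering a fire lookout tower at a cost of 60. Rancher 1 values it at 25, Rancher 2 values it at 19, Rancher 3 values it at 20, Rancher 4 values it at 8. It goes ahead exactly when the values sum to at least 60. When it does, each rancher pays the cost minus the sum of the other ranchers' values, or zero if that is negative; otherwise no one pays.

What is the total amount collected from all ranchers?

28

Total value 72 ≥ cost 60, so it is built.
Rancher 1: others sum to 47; max(0, 60 - 47) = 13.
Rancher 2: others sum to 53; max(0, 60 - 53) = 7.
Rancher 3: others sum to 52; max(0, 60 - 52) = 8.
Rancher 4: others sum to 64; max(0, 60 - 64) = 0.
Total collected = 13 + 7 + 8 + 0 = 28.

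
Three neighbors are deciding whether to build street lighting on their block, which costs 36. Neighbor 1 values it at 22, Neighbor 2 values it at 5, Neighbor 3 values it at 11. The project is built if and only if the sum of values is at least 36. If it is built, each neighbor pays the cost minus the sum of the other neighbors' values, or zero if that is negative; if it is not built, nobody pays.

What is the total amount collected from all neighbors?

Total value 38 ≥ cost 36, so it is built.
Neighbor 1: others sum to 16; max(0, 36 - 16) = 20.
Neighbor 2: others sum to 33; max(0, 36 - 33) = 3.
Neighbor 3: others sum to 27; max(0, 36 - 27) = 9.
Total collected = 20 + 3 + 9 = 32.

32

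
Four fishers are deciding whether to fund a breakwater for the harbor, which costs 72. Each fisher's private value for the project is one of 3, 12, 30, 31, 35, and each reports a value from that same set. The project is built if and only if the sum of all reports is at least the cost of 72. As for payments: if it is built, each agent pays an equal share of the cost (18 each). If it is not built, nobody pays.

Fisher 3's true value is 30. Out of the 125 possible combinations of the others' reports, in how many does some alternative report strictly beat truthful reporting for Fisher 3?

6

Others report (3, 3, 31): truth gives 0; report 35 gives 12 > 0. Violating.
Others report (3, 3, 35): truth gives 0; report 31 gives 12 > 0. Violating.
Others report (3, 31, 3): truth gives 0; report 35 gives 12 > 0. Violating.
Others report (3, 35, 3): truth gives 0; report 31 gives 12 > 0. Violating.
Others report (3, 3, 3): truth gives 0; no alternative beats it.
Others report (3, 3, 12): truth gives 0; no alternative beats it.
(Checking all 125 profiles: 6 have a profitable deviation, 119 do not.)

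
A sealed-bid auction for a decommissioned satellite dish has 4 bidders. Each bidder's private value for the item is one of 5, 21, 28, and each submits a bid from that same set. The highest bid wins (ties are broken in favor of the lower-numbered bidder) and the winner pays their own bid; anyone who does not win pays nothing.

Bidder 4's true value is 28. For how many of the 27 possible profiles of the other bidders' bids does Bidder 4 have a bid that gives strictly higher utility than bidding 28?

Others bid (5, 5, 5): truth gives 0; bid 21 gives 7 > 0. Violating.
Others bid (5, 5, 21): truth gives 0; no alternative beats it.
Others bid (5, 5, 28): truth gives 0; no alternative beats it.
(Checking all 27 profiles: 1 has a profitable deviation, 26 do not.)

1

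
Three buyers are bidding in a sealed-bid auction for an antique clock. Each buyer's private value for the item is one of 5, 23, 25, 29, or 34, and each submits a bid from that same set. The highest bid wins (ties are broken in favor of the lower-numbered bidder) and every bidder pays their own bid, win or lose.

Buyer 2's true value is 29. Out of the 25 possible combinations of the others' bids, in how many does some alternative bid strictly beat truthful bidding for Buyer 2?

Others bid (5, 5): truth gives 0; bid 23 gives 6 > 0. Violating.
Others bid (5, 23): truth gives 0; bid 23 gives 6 > 0. Violating.
Others bid (5, 25): truth gives 0; bid 25 gives 4 > 0. Violating.
Others bid (5, 34): truth gives -29; bid 5 gives -5 > -29. Violating.
Others bid (5, 29): truth gives 0; no alternative beats it.
Others bid (23, 29): truth gives 0; no alternative beats it.
(Checking all 25 profiles: 19 have a profitable deviation, 6 do not.)

19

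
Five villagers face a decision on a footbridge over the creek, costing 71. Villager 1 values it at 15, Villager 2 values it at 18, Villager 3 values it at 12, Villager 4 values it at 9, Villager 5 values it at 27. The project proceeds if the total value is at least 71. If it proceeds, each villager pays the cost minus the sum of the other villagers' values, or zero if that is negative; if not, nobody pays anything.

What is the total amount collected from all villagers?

32

Total value 81 ≥ cost 71, so it is built.
Villager 1: others sum to 66; max(0, 71 - 66) = 5.
Villager 2: others sum to 63; max(0, 71 - 63) = 8.
Villager 3: others sum to 69; max(0, 71 - 69) = 2.
Villager 4: others sum to 72; max(0, 71 - 72) = 0.
Villager 5: others sum to 54; max(0, 71 - 54) = 17.
Total collected = 5 + 8 + 2 + 0 + 17 = 32.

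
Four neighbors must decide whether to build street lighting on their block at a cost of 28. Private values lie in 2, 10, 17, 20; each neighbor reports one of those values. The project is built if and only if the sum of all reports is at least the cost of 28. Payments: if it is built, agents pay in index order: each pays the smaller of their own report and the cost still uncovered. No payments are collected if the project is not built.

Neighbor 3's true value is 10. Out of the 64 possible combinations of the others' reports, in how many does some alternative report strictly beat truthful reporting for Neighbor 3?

Others report (2, 10, 17): truth gives 0; report 2 gives 8 > 0. Violating.
Others report (2, 10, 20): truth gives 0; report 2 gives 8 > 0. Violating.
Others report (2, 17, 10): truth gives 1; report 2 gives 8 > 1. Violating.
Others report (2, 17, 17): truth gives 1; report 2 gives 8 > 1. Violating.
Others report (2, 2, 2): truth gives 0; no alternative beats it.
Others report (2, 2, 10): truth gives 0; no alternative beats it.
(Checking all 64 profiles: 19 have a profitable deviation, 45 do not.)

19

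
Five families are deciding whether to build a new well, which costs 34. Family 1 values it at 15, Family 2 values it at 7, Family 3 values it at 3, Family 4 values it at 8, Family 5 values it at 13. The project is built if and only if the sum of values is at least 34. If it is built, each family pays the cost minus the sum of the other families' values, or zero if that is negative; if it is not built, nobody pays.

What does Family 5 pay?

1

Total value 46 ≥ cost 34, so the project is built.
The other families' values sum to 33.
Cost minus that sum is 34 - 33 = 1.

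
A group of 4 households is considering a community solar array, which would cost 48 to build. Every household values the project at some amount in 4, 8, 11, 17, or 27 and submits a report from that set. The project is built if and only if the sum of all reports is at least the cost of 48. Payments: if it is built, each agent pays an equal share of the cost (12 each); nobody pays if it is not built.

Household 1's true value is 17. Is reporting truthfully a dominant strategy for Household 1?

Consider the case where Household 2 reports 4, Household 3 reports 4 and Household 4 reports 17.
Truthful report 17: project not built, utility 0.
Report 27 instead: project built, pays 12, utility 17 - 12 = 5.
Since 5 > 0, reporting 27 is strictly better here, so truthful reporting is not dominant.

No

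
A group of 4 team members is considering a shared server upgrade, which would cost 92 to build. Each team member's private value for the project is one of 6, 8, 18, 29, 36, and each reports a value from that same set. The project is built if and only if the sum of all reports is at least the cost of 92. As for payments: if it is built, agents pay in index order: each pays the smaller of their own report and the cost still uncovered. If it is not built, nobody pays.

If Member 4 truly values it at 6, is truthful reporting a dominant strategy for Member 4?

Yes

Check each profile of the others' reports and compare truth against every alternative report.
Others report (29, 29, 36): truth gives 6, best alternative gives 6.
Others report (29, 36, 29): truth gives 6, best alternative gives 6.
Others report (29, 36, 36): truth gives 6, best alternative gives 6.
Others report (36, 29, 29): truth gives 6, best alternative gives 6.
Others report (36, 29, 36): truth gives 6, best alternative gives 6.
Others report (36, 36, 29): truth gives 6, best alternative gives 6.
(Remaining 119 profiles checked similarly; truth is weakly best in each.)
In every case the truthful report is at least as good as any alternative, so it is a dominant strategy.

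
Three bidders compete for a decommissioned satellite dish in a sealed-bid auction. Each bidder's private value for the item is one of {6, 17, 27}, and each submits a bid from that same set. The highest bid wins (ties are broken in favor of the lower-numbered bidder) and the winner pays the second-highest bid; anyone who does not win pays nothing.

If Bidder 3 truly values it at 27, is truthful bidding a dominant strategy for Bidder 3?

Check each profile of the others' bids and compare truth against every alternative bid.
Others bid (6, 17): truth gives 10, best alternative gives 0.
Others bid (17, 6): truth gives 10, best alternative gives 0.
Others bid (17, 17): truth gives 10, best alternative gives 0.
Others bid (6, 6): truth gives 21, best alternative gives 21.
Others bid (6, 27): truth gives 0, best alternative gives 0.
Others bid (17, 27): truth gives 0, best alternative gives 0.
(Remaining 3 profiles checked similarly; truth is weakly best in each.)
In every case the truthful bid is at least as good as any alternative, so it is a dominant strategy.

Yes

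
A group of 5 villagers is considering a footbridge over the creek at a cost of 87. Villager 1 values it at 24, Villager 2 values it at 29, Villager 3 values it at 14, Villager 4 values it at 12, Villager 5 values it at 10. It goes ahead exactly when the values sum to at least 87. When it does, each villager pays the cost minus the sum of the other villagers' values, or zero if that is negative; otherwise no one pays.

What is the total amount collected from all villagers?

79

Total value 89 ≥ cost 87, so it is built.
Villager 1: others sum to 65; max(0, 87 - 65) = 22.
Villager 2: others sum to 60; max(0, 87 - 60) = 27.
Villager 3: others sum to 75; max(0, 87 - 75) = 12.
Villager 4: others sum to 77; max(0, 87 - 77) = 10.
Villager 5: others sum to 79; max(0, 87 - 79) = 8.
Total collected = 22 + 27 + 12 + 10 + 8 = 79.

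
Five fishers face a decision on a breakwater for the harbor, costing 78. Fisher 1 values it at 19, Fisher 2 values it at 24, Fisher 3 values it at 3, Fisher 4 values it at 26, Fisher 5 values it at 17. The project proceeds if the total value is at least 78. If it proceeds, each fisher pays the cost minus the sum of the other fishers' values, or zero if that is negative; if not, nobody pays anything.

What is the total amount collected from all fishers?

42

Total value 89 ≥ cost 78, so it is built.
Fisher 1: others sum to 70; max(0, 78 - 70) = 8.
Fisher 2: others sum to 65; max(0, 78 - 65) = 13.
Fisher 3: others sum to 86; max(0, 78 - 86) = 0.
Fisher 4: others sum to 63; max(0, 78 - 63) = 15.
Fisher 5: others sum to 72; max(0, 78 - 72) = 6.
Total collected = 8 + 13 + 0 + 15 + 6 = 42.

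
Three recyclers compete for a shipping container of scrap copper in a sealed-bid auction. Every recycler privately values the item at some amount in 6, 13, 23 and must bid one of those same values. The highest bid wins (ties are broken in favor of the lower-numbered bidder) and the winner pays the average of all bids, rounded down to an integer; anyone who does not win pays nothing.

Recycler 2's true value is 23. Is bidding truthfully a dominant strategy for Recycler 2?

Consider the case where Recycler 1 bids 6 and Recycler 3 bids 6.
Truthful bid 23: wins, pays 11, utility 23 - 11 = 12.
Bid 13 instead: wins, pays 8, utility 23 - 8 = 15.
Since 15 > 12, bidding 13 is strictly better here, so truthful bidding is not dominant.

No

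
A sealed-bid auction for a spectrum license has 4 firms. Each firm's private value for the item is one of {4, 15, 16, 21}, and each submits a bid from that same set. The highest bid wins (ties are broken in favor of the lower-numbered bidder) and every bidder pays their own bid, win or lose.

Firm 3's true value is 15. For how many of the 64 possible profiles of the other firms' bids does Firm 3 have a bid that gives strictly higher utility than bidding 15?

62

Others bid (4, 4, 16): truth gives -15; bid 16 gives -1 > -15. Violating.
Others bid (4, 4, 21): truth gives -15; bid 4 gives -4 > -15. Violating.
Others bid (4, 15, 4): truth gives -15; bid 16 gives -1 > -15. Violating.
Others bid (4, 15, 15): truth gives -15; bid 16 gives -1 > -15. Violating.
Others bid (4, 4, 4): truth gives 0; no alternative beats it.
Others bid (4, 4, 15): truth gives 0; no alternative beats it.
(Checking all 64 profiles: 62 have a profitable deviation, 2 do not.)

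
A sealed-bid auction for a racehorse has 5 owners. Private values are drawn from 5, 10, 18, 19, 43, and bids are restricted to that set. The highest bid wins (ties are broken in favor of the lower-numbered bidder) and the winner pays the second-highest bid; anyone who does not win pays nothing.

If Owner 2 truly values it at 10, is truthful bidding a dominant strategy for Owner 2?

Check each profile of the others' bids and compare truth against every alternative bid.
Others bid (5, 5, 5, 5): truth gives 5, best alternative gives 5.
Others bid (5, 5, 5, 10): truth gives 0, best alternative gives 0.
Others bid (5, 5, 5, 18): truth gives 0, best alternative gives 0.
Others bid (5, 5, 5, 19): truth gives 0, best alternative gives 0.
Others bid (5, 5, 5, 43): truth gives 0, best alternative gives 0.
Others bid (5, 5, 10, 5): truth gives 0, best alternative gives 0.
(Remaining 619 profiles checked similarly; truth is weakly best in each.)
In every case the truthful bid is at least as good as any alternative, so it is a dominant strategy.

Yes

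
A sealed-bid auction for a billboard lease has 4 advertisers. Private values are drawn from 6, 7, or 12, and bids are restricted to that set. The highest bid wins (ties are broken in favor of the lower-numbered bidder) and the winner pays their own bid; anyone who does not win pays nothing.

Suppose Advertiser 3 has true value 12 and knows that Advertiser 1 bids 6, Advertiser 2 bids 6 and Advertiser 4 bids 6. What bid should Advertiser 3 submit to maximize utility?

Bid 6: loses, pays 0, utility 0.
Bid 7: wins, pays 7, utility 12 - 7 = 5.
Bid 12: wins, pays 12, utility 12 - 12 = 0.
The best choice is 7 with utility 5.

7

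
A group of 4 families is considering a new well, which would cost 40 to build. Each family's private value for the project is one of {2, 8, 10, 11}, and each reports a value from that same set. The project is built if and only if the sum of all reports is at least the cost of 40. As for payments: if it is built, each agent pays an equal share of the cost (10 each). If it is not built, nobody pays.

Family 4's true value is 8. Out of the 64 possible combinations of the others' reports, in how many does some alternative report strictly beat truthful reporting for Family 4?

4

Others report (10, 11, 11): truth gives -2; report 2 gives 0 > -2. Violating.
Others report (11, 10, 11): truth gives -2; report 2 gives 0 > -2. Violating.
Others report (11, 11, 10): truth gives -2; report 2 gives 0 > -2. Violating.
Others report (11, 11, 11): truth gives -2; report 2 gives 0 > -2. Violating.
Others report (2, 2, 2): truth gives 0; no alternative beats it.
Others report (2, 2, 8): truth gives 0; no alternative beats it.
(Checking all 64 profiles: 4 have a profitable deviation, 60 do not.)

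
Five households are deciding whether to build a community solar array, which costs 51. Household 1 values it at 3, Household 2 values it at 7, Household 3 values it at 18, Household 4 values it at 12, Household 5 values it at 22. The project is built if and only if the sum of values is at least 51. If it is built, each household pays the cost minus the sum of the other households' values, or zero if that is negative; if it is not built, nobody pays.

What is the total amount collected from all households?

Total value 62 ≥ cost 51, so it is built.
Household 1: others sum to 59; max(0, 51 - 59) = 0.
Household 2: others sum to 55; max(0, 51 - 55) = 0.
Household 3: others sum to 44; max(0, 51 - 44) = 7.
Household 4: others sum to 50; max(0, 51 - 50) = 1.
Household 5: others sum to 40; max(0, 51 - 40) = 11.
Total collected = 0 + 0 + 7 + 1 + 11 = 19.

19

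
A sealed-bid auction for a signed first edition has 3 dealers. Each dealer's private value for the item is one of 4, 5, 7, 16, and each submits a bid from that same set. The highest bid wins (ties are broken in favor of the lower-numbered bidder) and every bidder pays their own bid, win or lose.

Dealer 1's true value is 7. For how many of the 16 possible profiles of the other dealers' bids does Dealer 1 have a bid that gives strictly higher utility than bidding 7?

11

Others bid (4, 4): truth gives 0; bid 4 gives 3 > 0. Violating.
Others bid (4, 5): truth gives 0; bid 5 gives 2 > 0. Violating.
Others bid (4, 16): truth gives -7; bid 4 gives -4 > -7. Violating.
Others bid (5, 4): truth gives 0; bid 5 gives 2 > 0. Violating.
Others bid (4, 7): truth gives 0; no alternative beats it.
Others bid (5, 7): truth gives 0; no alternative beats it.
(Checking all 16 profiles: 11 have a profitable deviation, 5 do not.)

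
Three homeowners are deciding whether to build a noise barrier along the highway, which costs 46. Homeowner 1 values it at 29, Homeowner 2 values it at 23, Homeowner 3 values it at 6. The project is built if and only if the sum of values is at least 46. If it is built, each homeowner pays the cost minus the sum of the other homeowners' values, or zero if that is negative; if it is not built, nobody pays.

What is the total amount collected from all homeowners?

28

Total value 58 ≥ cost 46, so it is built.
Homeowner 1: others sum to 29; max(0, 46 - 29) = 17.
Homeowner 2: others sum to 35; max(0, 46 - 35) = 11.
Homeowner 3: others sum to 52; max(0, 46 - 52) = 0.
Total collected = 17 + 11 + 0 = 28.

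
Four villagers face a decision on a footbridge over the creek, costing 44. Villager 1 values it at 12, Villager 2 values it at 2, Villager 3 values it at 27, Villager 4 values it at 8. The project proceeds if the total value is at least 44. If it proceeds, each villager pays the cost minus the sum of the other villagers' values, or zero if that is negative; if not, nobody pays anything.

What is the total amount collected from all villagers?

32

Total value 49 ≥ cost 44, so it is built.
Villager 1: others sum to 37; max(0, 44 - 37) = 7.
Villager 2: others sum to 47; max(0, 44 - 47) = 0.
Villager 3: others sum to 22; max(0, 44 - 22) = 22.
Villager 4: others sum to 41; max(0, 44 - 41) = 3.
Total collected = 7 + 0 + 22 + 3 = 32.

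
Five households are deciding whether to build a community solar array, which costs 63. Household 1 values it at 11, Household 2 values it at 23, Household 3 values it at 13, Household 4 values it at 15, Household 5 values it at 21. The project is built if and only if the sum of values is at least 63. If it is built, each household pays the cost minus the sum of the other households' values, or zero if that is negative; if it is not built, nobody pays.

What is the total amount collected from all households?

4

Total value 83 ≥ cost 63, so it is built.
Household 1: others sum to 72; max(0, 63 - 72) = 0.
Household 2: others sum to 60; max(0, 63 - 60) = 3.
Household 3: others sum to 70; max(0, 63 - 70) = 0.
Household 4: others sum to 68; max(0, 63 - 68) = 0.
Household 5: others sum to 62; max(0, 63 - 62) = 1.
Total collected = 0 + 3 + 0 + 0 + 1 = 4.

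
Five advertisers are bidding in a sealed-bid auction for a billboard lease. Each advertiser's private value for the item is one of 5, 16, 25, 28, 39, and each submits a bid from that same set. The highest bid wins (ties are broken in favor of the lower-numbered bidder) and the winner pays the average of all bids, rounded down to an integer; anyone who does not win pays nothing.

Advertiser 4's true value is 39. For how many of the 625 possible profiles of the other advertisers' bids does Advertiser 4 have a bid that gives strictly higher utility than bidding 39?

Others bid (5, 5, 5, 5): truth gives 28; bid 16 gives 32 > 28. Violating.
Others bid (5, 5, 5, 16): truth gives 25; bid 16 gives 30 > 25. Violating.
Others bid (5, 5, 5, 25): truth gives 24; bid 25 gives 26 > 24. Violating.
Others bid (5, 5, 5, 28): truth gives 23; bid 28 gives 25 > 23. Violating.
Others bid (5, 5, 5, 39): truth gives 21; no alternative beats it.
Others bid (5, 5, 16, 39): truth gives 19; no alternative beats it.
(Checking all 625 profiles: 108 have a profitable deviation, 517 do not.)

108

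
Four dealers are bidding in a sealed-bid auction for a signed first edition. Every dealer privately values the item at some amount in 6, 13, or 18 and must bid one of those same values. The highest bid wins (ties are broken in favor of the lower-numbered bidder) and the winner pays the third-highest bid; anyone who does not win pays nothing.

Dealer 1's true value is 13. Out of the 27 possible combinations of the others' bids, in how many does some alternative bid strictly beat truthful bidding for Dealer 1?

3

Others bid (6, 6, 18): truth gives 0; bid 18 gives 7 > 0. Violating.
Others bid (6, 18, 6): truth gives 0; bid 18 gives 7 > 0. Violating.
Others bid (18, 6, 6): truth gives 0; bid 18 gives 7 > 0. Violating.
Others bid (6, 6, 6): truth gives 7; no alternative beats it.
Others bid (6, 6, 13): truth gives 7; no alternative beats it.
(Checking all 27 profiles: 3 have a profitable deviation, 24 do not.)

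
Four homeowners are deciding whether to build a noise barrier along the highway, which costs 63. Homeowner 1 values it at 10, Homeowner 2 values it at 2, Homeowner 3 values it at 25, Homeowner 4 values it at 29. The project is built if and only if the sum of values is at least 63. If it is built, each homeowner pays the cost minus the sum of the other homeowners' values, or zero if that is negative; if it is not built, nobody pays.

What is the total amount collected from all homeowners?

Total value 66 ≥ cost 63, so it is built.
Homeowner 1: others sum to 56; max(0, 63 - 56) = 7.
Homeowner 2: others sum to 64; max(0, 63 - 64) = 0.
Homeowner 3: others sum to 41; max(0, 63 - 41) = 22.
Homeowner 4: others sum to 37; max(0, 63 - 37) = 26.
Total collected = 7 + 0 + 22 + 26 = 55.

55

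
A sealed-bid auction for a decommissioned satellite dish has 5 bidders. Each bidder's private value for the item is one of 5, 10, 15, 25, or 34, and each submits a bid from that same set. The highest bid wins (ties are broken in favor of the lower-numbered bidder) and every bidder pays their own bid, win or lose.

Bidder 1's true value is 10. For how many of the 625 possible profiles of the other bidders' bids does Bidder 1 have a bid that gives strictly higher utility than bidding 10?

Others bid (5, 5, 5, 5): truth gives 0; bid 5 gives 5 > 0. Violating.
Others bid (5, 5, 5, 15): truth gives -10; bid 5 gives -5 > -10. Violating.
Others bid (5, 5, 5, 25): truth gives -10; bid 5 gives -5 > -10. Violating.
Others bid (5, 5, 5, 34): truth gives -10; bid 5 gives -5 > -10. Violating.
Others bid (5, 5, 5, 10): truth gives 0; no alternative beats it.
Others bid (5, 5, 10, 5): truth gives 0; no alternative beats it.
(Checking all 625 profiles: 610 have a profitable deviation, 15 do not.)

610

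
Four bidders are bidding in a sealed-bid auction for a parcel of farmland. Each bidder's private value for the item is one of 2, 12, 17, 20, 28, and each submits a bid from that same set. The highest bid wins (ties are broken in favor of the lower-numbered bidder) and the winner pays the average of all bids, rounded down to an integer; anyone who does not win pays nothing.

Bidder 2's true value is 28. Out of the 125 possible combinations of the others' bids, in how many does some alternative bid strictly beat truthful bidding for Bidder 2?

Others bid (2, 2, 2): truth gives 20; bid 12 gives 24 > 20. Violating.
Others bid (2, 2, 12): truth gives 17; bid 12 gives 21 > 17. Violating.
Others bid (2, 2, 17): truth gives 16; bid 17 gives 19 > 16. Violating.
Others bid (2, 2, 20): truth gives 15; bid 20 gives 17 > 15. Violating.
Others bid (2, 2, 28): truth gives 13; no alternative beats it.
Others bid (2, 12, 28): truth gives 11; no alternative beats it.
(Checking all 125 profiles: 48 have a profitable deviation, 77 do not.)

48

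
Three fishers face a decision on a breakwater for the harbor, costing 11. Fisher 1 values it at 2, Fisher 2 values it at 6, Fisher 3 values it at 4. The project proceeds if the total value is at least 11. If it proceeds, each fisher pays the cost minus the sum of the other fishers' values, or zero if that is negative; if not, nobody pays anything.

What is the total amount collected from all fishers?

9

Total value 12 ≥ cost 11, so it is built.
Fisher 1: others sum to 10; max(0, 11 - 10) = 1.
Fisher 2: others sum to 6; max(0, 11 - 6) = 5.
Fisher 3: others sum to 8; max(0, 11 - 8) = 3.
Total collected = 1 + 5 + 3 = 9.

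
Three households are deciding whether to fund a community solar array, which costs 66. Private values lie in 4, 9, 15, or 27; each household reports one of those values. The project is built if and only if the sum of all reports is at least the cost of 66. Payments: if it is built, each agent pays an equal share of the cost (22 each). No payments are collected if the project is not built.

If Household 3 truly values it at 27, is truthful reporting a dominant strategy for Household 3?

Yes

Check each profile of the others' reports and compare truth against every alternative report.
Others report (15, 27): truth gives 5, best alternative gives 0.
Others report (27, 15): truth gives 5, best alternative gives 0.
Others report (27, 27): truth gives 5, best alternative gives 5.
Others report (4, 4): truth gives 0, best alternative gives 0.
Others report (4, 9): truth gives 0, best alternative gives 0.
Others report (4, 15): truth gives 0, best alternative gives 0.
(Remaining 10 profiles checked similarly; truth is weakly best in each.)
In every case the truthful report is at least as good as any alternative, so it is a dominant strategy.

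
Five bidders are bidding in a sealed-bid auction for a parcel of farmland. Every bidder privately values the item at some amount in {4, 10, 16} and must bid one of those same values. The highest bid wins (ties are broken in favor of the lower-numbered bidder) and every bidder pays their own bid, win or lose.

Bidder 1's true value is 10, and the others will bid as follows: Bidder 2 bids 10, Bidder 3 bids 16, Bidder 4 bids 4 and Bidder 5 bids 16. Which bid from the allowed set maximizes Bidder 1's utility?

4

Bid 4: loses but pays 4, utility -4.
Bid 10: loses but pays 10, utility -10.
Bid 16: wins, pays 16, utility 10 - 16 = -6.
The best choice is 4 with utility -4.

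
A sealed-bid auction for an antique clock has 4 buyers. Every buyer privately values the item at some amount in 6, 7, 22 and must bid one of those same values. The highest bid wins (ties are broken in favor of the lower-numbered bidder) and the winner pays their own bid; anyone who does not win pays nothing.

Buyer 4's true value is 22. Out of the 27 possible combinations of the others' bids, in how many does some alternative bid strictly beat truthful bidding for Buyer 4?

1

Others bid (6, 6, 6): truth gives 0; bid 7 gives 15 > 0. Violating.
Others bid (6, 6, 7): truth gives 0; no alternative beats it.
Others bid (6, 6, 22): truth gives 0; no alternative beats it.
(Checking all 27 profiles: 1 has a profitable deviation, 26 do not.)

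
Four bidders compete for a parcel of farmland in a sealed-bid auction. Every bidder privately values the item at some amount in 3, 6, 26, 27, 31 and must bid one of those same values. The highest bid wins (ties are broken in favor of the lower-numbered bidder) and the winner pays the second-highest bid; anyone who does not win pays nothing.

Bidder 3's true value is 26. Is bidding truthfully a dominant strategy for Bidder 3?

Check each profile of the others' bids and compare truth against every alternative bid.
Others bid (3, 3, 3): truth gives 23, best alternative gives 23.
Others bid (3, 3, 6): truth gives 20, best alternative gives 20.
Others bid (3, 6, 3): truth gives 20, best alternative gives 20.
Others bid (3, 6, 6): truth gives 20, best alternative gives 20.
Others bid (6, 3, 3): truth gives 20, best alternative gives 20.
Others bid (6, 3, 6): truth gives 20, best alternative gives 20.
(Remaining 119 profiles checked similarly; truth is weakly best in each.)
In every case the truthful bid is at least as good as any alternative, so it is a dominant strategy.

Yes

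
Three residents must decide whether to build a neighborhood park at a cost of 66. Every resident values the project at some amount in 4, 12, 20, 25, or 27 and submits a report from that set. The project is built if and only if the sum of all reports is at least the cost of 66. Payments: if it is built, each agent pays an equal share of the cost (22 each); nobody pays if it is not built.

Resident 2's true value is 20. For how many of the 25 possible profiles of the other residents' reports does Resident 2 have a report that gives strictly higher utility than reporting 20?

6

Others report (20, 27): truth gives -2; report 4 gives 0 > -2. Violating.
Others report (25, 25): truth gives -2; report 4 gives 0 > -2. Violating.
Others report (25, 27): truth gives -2; report 4 gives 0 > -2. Violating.
Others report (27, 20): truth gives -2; report 4 gives 0 > -2. Violating.
Others report (4, 4): truth gives 0; no alternative beats it.
Others report (4, 12): truth gives 0; no alternative beats it.
(Checking all 25 profiles: 6 have a profitable deviation, 19 do not.)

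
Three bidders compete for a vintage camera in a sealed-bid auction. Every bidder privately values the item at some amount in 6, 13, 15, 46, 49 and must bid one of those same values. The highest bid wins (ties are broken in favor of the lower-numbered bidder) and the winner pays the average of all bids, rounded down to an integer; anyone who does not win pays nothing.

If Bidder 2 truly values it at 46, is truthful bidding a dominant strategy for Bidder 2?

No

Consider the case where Bidder 1 bids 6 and Bidder 3 bids 6.
Truthful bid 46: wins, pays 19, utility 46 - 19 = 27.
Bid 13 instead: wins, pays 8, utility 46 - 8 = 38.
Since 38 > 27, bidding 13 is strictly better here, so truthful bidding is not dominant.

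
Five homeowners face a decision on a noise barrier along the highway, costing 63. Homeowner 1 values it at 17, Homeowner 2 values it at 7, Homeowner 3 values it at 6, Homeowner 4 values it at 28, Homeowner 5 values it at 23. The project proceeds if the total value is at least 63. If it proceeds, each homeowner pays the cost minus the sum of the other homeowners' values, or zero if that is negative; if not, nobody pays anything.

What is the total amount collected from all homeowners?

Total value 81 ≥ cost 63, so it is built.
Homeowner 1: others sum to 64; max(0, 63 - 64) = 0.
Homeowner 2: others sum to 74; max(0, 63 - 74) = 0.
Homeowner 3: others sum to 75; max(0, 63 - 75) = 0.
Homeowner 4: others sum to 53; max(0, 63 - 53) = 10.
Homeowner 5: others sum to 58; max(0, 63 - 58) = 5.
Total collected = 0 + 0 + 0 + 10 + 5 = 15.

15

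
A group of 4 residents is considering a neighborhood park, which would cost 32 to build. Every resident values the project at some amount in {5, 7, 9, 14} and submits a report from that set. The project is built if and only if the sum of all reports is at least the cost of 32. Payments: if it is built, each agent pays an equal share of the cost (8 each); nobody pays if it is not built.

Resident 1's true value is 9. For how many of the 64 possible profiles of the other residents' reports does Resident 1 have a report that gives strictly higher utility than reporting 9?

Others report (5, 5, 9): truth gives 0; report 14 gives 1 > 0. Violating.
Others report (5, 7, 7): truth gives 0; report 14 gives 1 > 0. Violating.
Others report (5, 7, 9): truth gives 0; report 14 gives 1 > 0. Violating.
Others report (5, 9, 5): truth gives 0; report 14 gives 1 > 0. Violating.
Others report (5, 5, 5): truth gives 0; no alternative beats it.
Others report (5, 5, 7): truth gives 0; no alternative beats it.
(Checking all 64 profiles: 13 have a profitable deviation, 51 do not.)

13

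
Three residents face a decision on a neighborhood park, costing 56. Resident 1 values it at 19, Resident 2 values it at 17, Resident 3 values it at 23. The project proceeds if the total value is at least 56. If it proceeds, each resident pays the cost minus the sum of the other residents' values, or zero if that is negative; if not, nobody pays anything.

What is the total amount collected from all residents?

50

Total value 59 ≥ cost 56, so it is built.
Resident 1: others sum to 40; max(0, 56 - 40) = 16.
Resident 2: others sum to 42; max(0, 56 - 42) = 14.
Resident 3: others sum to 36; max(0, 56 - 36) = 20.
Total collected = 16 + 14 + 20 = 50.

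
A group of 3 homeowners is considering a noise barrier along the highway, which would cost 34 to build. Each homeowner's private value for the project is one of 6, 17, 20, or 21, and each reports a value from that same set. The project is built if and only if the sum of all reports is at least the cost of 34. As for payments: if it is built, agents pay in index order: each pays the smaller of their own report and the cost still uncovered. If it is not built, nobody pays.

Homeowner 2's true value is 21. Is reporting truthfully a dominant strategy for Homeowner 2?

No

Consider the case where Homeowner 1 reports 6 and Homeowner 3 reports 17.
Truthful report 21: project built, pays 21, utility 21 - 21 = 0.
Report 17 instead: project built, pays 17, utility 21 - 17 = 4.
Since 4 > 0, reporting 17 is strictly better here, so truthful reporting is not dominant.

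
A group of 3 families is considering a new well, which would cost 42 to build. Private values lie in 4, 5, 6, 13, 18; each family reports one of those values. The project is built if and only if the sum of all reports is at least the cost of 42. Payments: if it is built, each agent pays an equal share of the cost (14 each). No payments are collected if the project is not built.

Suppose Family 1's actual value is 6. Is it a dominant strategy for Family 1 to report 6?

Consider the case where Family 2 reports 18 and Family 3 reports 18.
Truthful report 6: project built, pays 14, utility 6 - 14 = -8.
Report 4 instead: project not built, utility 0.
Since 0 > -8, reporting 4 is strictly better here, so truthful reporting is not dominant.

No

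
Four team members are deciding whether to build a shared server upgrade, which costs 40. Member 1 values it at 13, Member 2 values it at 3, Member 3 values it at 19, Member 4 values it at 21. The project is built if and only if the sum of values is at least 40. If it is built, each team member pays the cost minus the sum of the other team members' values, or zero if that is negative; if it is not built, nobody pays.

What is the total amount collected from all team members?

Total value 56 ≥ cost 40, so it is built.
Member 1: others sum to 43; max(0, 40 - 43) = 0.
Member 2: others sum to 53; max(0, 40 - 53) = 0.
Member 3: others sum to 37; max(0, 40 - 37) = 3.
Member 4: others sum to 35; max(0, 40 - 35) = 5.
Total collected = 0 + 0 + 3 + 5 = 8.

8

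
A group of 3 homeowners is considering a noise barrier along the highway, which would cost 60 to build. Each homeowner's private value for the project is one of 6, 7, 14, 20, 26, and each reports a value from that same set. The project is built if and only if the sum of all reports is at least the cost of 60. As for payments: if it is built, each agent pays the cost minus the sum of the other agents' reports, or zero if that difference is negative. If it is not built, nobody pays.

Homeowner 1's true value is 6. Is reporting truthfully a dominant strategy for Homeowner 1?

Yes

Check each profile of the others' reports and compare truth against every alternative report.
Others report (6, 6): truth gives 0, best alternative gives 0.
Others report (6, 7): truth gives 0, best alternative gives 0.
Others report (6, 14): truth gives 0, best alternative gives 0.
Others report (6, 20): truth gives 0, best alternative gives 0.
Others report (6, 26): truth gives 0, best alternative gives 0.
Others report (7, 6): truth gives 0, best alternative gives 0.
(Remaining 19 profiles checked similarly; truth is weakly best in each.)
In every case the truthful report is at least as good as any alternative, so it is a dominant strategy.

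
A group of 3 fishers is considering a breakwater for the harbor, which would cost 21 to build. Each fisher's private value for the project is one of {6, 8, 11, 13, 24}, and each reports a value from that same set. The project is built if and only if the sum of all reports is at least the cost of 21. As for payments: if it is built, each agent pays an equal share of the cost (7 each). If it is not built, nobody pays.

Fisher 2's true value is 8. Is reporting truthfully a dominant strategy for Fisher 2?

No

Consider the case where Fisher 1 reports 6 and Fisher 3 reports 6.
Truthful report 8: project not built, utility 0.
Report 11 instead: project built, pays 7, utility 8 - 7 = 1.
Since 1 > 0, reporting 11 is strictly better here, so truthful reporting is not dominant.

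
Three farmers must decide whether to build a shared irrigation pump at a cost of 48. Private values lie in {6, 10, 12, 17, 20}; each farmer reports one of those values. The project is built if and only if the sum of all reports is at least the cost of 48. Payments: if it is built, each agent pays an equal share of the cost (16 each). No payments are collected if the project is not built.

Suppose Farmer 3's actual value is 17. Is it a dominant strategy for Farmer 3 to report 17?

Consider the case where Farmer 1 reports 10 and Farmer 2 reports 20.
Truthful report 17: project not built, utility 0.
Report 20 instead: project built, pays 16, utility 17 - 16 = 1.
Since 1 > 0, reporting 20 is strictly better here, so truthful reporting is not dominant.

No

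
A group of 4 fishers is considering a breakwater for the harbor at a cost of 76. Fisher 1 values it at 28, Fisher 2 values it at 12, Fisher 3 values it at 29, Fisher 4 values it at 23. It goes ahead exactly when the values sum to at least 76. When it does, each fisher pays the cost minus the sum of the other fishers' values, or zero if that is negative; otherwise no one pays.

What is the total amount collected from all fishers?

Total value 92 ≥ cost 76, so it is built.
Fisher 1: others sum to 64; max(0, 76 - 64) = 12.
Fisher 2: others sum to 80; max(0, 76 - 80) = 0.
Fisher 3: others sum to 63; max(0, 76 - 63) = 13.
Fisher 4: others sum to 69; max(0, 76 - 69) = 7.
Total collected = 12 + 0 + 13 + 7 = 32.

32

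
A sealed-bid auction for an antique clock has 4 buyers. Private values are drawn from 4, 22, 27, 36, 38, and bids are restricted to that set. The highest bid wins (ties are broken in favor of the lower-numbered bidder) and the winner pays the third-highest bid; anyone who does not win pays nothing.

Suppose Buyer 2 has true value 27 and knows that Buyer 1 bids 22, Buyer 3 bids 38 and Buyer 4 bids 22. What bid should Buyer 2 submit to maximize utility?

38

Bid 4: loses, pays 0, utility 0.
Bid 22: loses, pays 0, utility 0.
Bid 27: loses, pays 0, utility 0.
Bid 36: loses, pays 0, utility 0.
Bid 38: wins, pays 22, utility 27 - 22 = 5.
The best choice is 38 with utility 5.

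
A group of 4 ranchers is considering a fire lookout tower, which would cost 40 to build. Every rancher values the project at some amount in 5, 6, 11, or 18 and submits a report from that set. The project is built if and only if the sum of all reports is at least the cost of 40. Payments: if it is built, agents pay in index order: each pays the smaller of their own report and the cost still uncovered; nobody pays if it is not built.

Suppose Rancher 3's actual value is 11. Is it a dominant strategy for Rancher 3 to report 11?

Consider the case where Rancher 1 reports 5, Rancher 2 reports 11 and Rancher 4 reports 18.
Truthful report 11: project built, pays 11, utility 11 - 11 = 0.
Report 6 instead: project built, pays 6, utility 11 - 6 = 5.
Since 5 > 0, reporting 6 is strictly better here, so truthful reporting is not dominant.

No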